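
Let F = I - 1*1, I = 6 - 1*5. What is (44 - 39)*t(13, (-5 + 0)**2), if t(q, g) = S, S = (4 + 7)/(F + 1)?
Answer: 55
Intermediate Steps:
I = 1 (I = 6 - 5 = 1)
F = 0 (F = 1 - 1*1 = 1 - 1 = 0)
S = 11 (S = (4 + 7)/(0 + 1) = 11/1 = 11*1 = 11)
t(q, g) = 11
(44 - 39)*t(13, (-5 + 0)**2) = (44 - 39)*11 = 5*11 = 55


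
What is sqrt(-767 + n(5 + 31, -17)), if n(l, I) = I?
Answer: 28*I ≈ 28.0*I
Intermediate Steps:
sqrt(-767 + n(5 + 31, -17)) = sqrt(-767 - 17) = sqrt(-784) = 28*I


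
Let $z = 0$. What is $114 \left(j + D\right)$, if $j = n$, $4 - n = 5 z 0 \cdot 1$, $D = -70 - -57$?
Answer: $-1026$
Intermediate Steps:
$D = -13$ ($D = -70 + 57 = -13$)
$n = 4$ ($n = 4 - 5 \cdot 0 \cdot 0 \cdot 1 = 4 - 0 \cdot 0 \cdot 1 = 4 - 0 \cdot 1 = 4 - 0 = 4 + 0 = 4$)
$j = 4$
$114 \left(j + D\right) = 114 \left(4 - 13\right) = 114 \left(-9\right) = -1026$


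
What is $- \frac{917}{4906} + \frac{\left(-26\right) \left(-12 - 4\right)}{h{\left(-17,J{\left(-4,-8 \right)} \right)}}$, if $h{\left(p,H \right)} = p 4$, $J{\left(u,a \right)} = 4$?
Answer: $- \frac{525813}{83402} \approx -6.3046$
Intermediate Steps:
$h{\left(p,H \right)} = 4 p$
$- \frac{917}{4906} + \frac{\left(-26\right) \left(-12 - 4\right)}{h{\left(-17,J{\left(-4,-8 \right)} \right)}} = - \frac{917}{4906} + \frac{\left(-26\right) \left(-12 - 4\right)}{4 \left(-17\right)} = \left(-917\right) \frac{1}{4906} + \frac{\left(-26\right) \left(-16\right)}{-68} = - \frac{917}{4906} + 416 \left(- \frac{1}{68}\right) = - \frac{917}{4906} - \frac{104}{17} = - \frac{525813}{83402}$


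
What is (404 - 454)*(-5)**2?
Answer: -1250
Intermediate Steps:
(404 - 454)*(-5)**2 = -50*25 = -1250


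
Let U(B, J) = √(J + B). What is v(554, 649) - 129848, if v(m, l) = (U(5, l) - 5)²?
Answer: -129848 + (5 - √654)² ≈ -1.2942e+5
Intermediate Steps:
U(B, J) = √(B + J)
v(m, l) = (-5 + √(5 + l))² (v(m, l) = (√(5 + l) - 5)² = (-5 + √(5 + l))²)
v(554, 649) - 129848 = (-5 + √(5 + 649))² - 129848 = (-5 + √654)² - 129848 = -129848 + (-5 + √654)²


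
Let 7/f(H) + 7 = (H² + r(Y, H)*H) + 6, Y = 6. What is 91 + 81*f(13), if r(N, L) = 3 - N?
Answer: 4102/43 ≈ 95.395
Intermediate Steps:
f(H) = 7/(-1 + H² - 3*H) (f(H) = 7/(-7 + ((H² + (3 - 1*6)*H) + 6)) = 7/(-7 + ((H² + (3 - 6)*H) + 6)) = 7/(-7 + ((H² - 3*H) + 6)) = 7/(-7 + (6 + H² - 3*H)) = 7/(-1 + H² - 3*H))
91 + 81*f(13) = 91 + 81*(7/(-1 + 13² - 3*13)) = 91 + 81*(7/(-1 + 169 - 39)) = 91 + 81*(7/129) = 91 + 189/43 = 4102/43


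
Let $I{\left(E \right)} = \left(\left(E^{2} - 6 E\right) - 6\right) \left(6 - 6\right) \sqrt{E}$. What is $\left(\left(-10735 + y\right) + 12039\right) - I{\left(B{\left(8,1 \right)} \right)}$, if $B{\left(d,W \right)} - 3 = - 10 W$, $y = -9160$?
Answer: $-7856$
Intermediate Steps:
$B{\left(d,W \right)} = 3 - 10 W$
$I{\left(E \right)} = 0$ ($I{\left(E \right)} = \left(-6 + E^{2} - 6 E\right) 0 \sqrt{E} = 0 \sqrt{E} = 0$)
$\left(\left(-10735 + y\right) + 12039\right) - I{\left(B{\left(8,1 \right)} \right)} = \left(\left(-10735 - 9160\right) + 12039\right) - 0 = \left(-19895 + 12039\right) + 0 = -7856 + 0 = -7856$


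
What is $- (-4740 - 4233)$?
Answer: $8973$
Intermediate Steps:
$- (-4740 - 4233) = \left(-1\right) \left(-8973\right) = 8973$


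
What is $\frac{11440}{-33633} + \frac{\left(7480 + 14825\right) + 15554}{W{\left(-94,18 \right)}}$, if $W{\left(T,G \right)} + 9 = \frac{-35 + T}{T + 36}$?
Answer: $- \frac{187930222}{33633} \approx -5587.7$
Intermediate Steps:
$W{\left(T,G \right)} = -9 + \frac{-35 + T}{36 + T}$ ($W{\left(T,G \right)} = -9 + \frac{-35 + T}{T + 36} = -9 + \frac{-35 + T}{36 + T}$)
$\frac{11440}{-33633} + \frac{\left(7480 + 14825\right) + 15554}{W{\left(-94,18 \right)}} = \frac{11440}{-33633} + \frac{\left(7480 + 14825\right) + 15554}{\frac{1}{36 - 94} \left(-359 - -752\right)} = 11440 \left(- \frac{1}{33633}\right) + \frac{22305 + 15554}{\frac{1}{-58} \left(-359 + 752\right)} = - \frac{11440}{33633} + \frac{37859}{\left(- \frac{1}{58}\right) 393} = - \frac{11440}{33633} + \frac{37859}{- \frac{393}{58}} = - \frac{11440}{33633} + 37859 \left(- \frac{58}{393}\right) = - \frac{11440}{33633} - \frac{16762}{3} = - \frac{187930222}{33633}$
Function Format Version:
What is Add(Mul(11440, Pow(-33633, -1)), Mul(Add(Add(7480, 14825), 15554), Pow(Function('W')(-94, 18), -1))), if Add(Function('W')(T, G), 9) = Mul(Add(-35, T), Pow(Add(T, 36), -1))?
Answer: Rational(-187930222, 33633) ≈ -5587.7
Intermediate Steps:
Function('W')(T, G) = Add(-9, Mul(Pow(Add(36, T), -1), Add(-35, T))) (Function('W')(T, G) = Add(-9, Mul(Add(-35, T), Pow(Add(T, 36), -1))) = Add(-9, Mul(Add(-35, T), Pow(Add(36, T), -1))) = Add(-9, Mul(Pow(Add(36, T), -1), Add(-35, T))))
Add(Mul(11440, Pow(-33633, -1)), Mul(Add(Add(7480, 14825), 15554), Pow(Function('W')(-94, 18), -1))) = Add(Mul(11440, Pow(-33633, -1)), Mul(Add(Add(7480, 14825), 15554), Pow(Mul(Pow(Add(36, -94), -1), Add(-359, Mul(-8, -94))), -1))) = Add(Mul(11440, Rational(-1, 33633)), Mul(Add(22305, 15554), Pow(Mul(Pow(-58, -1), Add(-359, 752)), -1))) = Add(Rational(-11440, 33633), Mul(37859, Pow(Mul(Rational(-1, 58), 393), -1))) = Add(Rational(-11440, 33633), Mul(37859, Pow(Rational(-393, 58), -1))) = Add(Rational(-11440, 33633), Mul(37859, Rational(-58, 393))) = Add(Rational(-11440, 33633), Rational(-16762, 3)) = Rational(-187930222, 33633)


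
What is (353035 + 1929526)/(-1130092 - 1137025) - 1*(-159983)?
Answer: 362697896450/2267117 ≈ 1.5998e+5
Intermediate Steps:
(353035 + 1929526)/(-1130092 - 1137025) - 1*(-159983) = 2282561/(-2267117) + 159983 = 2282561*(-1/2267117) + 159983 = -2282561/2267117 + 159983 = 362697896450/2267117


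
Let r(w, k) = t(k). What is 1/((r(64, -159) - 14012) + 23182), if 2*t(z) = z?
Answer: 2/18181 ≈ 0.00011000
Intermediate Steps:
t(z) = z/2
r(w, k) = k/2
1/((r(64, -159) - 14012) + 23182) = 1/(((1/2)*(-159) - 14012) + 23182) = 1/((-159/2 - 14012) + 23182) = 1/(-28183/2 + 23182) = 1/(18181/2) = 2/18181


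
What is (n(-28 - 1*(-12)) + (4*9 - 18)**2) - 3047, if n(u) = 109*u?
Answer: -4467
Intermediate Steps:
(n(-28 - 1*(-12)) + (4*9 - 18)**2) - 3047 = (109*(-28 - 1*(-12)) + (4*9 - 18)**2) - 3047 = (109*(-28 + 12) + (36 - 18)**2) - 3047 = (109*(-16) + 18**2) - 3047 = (-1744 + 324) - 3047 = -1420 - 3047 = -4467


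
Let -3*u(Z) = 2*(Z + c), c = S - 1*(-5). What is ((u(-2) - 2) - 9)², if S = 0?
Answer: 169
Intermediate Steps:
c = 5 (c = 0 - 1*(-5) = 0 + 5 = 5)
u(Z) = -10/3 - 2*Z/3 (u(Z) = -2*(Z + 5)/3 = -2*(5 + Z)/3 = -(10 + 2*Z)/3 = -10/3 - 2*Z/3)
((u(-2) - 2) - 9)² = (((-10/3 - ⅔*(-2)) - 2) - 9)² = (((-10/3 + 4/3) - 2) - 9)² = ((-2 - 2) - 9)² = (-4 - 9)² = (-13)² = 169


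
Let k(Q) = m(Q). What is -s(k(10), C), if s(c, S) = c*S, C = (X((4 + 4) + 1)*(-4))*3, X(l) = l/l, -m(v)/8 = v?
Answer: -960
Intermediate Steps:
m(v) = -8*v
k(Q) = -8*Q
X(l) = 1
C = -12 (C = (1*(-4))*3 = -4*3 = -12)
s(c, S) = S*c
-s(k(10), C) = -(-12)*(-8*10) = -(-12)*(-80) = -1*960 = -960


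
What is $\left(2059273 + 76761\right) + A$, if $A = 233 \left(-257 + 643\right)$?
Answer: $2225972$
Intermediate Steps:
$A = 89938$ ($A = 233 \cdot 386 = 89938$)
$\left(2059273 + 76761\right) + A = \left(2059273 + 76761\right) + 89938 = 2136034 + 89938 = 2225972$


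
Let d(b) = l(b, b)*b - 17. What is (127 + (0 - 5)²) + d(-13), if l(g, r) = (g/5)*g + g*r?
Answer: -12507/5 ≈ -2501.4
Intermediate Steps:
l(g, r) = g²/5 + g*r (l(g, r) = (g*(⅕))*g + g*r = (g/5)*g + g*r = g²/5 + g*r)
d(b) = -17 + 6*b³/5 (d(b) = (b*(b + 5*b)/5)*b - 17 = (b*(6*b)/5)*b - 17 = (6*b²/5)*b - 17 = 6*b³/5 - 17 = -17 + 6*b³/5)
(127 + (0 - 5)²) + d(-13) = (127 + (0 - 5)²) + (-17 + (6/5)*(-13)³) = (127 + (-5)²) + (-17 + (6/5)*(-2197)) = (127 + 25) + (-17 - 13182/5) = 152 - 13267/5 = -12507/5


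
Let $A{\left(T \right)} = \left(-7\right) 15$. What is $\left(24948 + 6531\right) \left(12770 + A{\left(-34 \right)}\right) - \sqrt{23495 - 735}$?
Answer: $398681535 - 2 \sqrt{5690} \approx 3.9868 \cdot 10^{8}$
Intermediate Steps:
$A{\left(T \right)} = -105$
$\left(24948 + 6531\right) \left(12770 + A{\left(-34 \right)}\right) - \sqrt{23495 - 735} = \left(24948 + 6531\right) \left(12770 - 105\right) - \sqrt{23495 - 735} = 31479 \cdot 12665 - \sqrt{22760} = 398681535 - 2 \sqrt{5690}$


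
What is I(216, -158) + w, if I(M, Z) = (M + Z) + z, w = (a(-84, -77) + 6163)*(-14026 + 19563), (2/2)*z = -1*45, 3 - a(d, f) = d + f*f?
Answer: 1777390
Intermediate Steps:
a(d, f) = 3 - d - f**2 (a(d, f) = 3 - (d + f*f) = 3 - (d + f**2) = 3 + (-d - f**2) = 3 - d - f**2)
z = -45 (z = -1*45 = -45)
w = 1777377 (w = ((3 - 1*(-84) - 1*(-77)**2) + 6163)*(-14026 + 19563) = ((3 + 84 - 1*5929) + 6163)*5537 = ((3 + 84 - 5929) + 6163)*5537 = (-5842 + 6163)*5537 = 321*5537 = 1777377)
I(M, Z) = -45 + M + Z (I(M, Z) = (M + Z) - 45 = -45 + M + Z)
I(216, -158) + w = (-45 + 216 - 158) + 1777377 = 13 + 1777377 = 1777390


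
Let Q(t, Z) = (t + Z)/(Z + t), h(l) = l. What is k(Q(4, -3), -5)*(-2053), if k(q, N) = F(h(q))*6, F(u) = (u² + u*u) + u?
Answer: -36954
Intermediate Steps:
Q(t, Z) = 1 (Q(t, Z) = (Z + t)/(Z + t) = 1)
F(u) = u + 2*u² (F(u) = (u² + u²) + u = 2*u² + u = u + 2*u²)
k(q, N) = 6*q*(1 + 2*q) (k(q, N) = (q*(1 + 2*q))*6 = 6*q*(1 + 2*q))
k(Q(4, -3), -5)*(-2053) = (6*1*(1 + 2*1))*(-2053) = (6*1*(1 + 2))*(-2053) = (6*1*3)*(-2053) = 18*(-2053) = -36954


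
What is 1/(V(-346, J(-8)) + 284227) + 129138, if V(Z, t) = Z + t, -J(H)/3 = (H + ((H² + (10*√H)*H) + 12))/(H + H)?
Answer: 740121794864302/5731247153 + 32*I*√2/85968707295 ≈ 1.2914e+5 + 5.2641e-10*I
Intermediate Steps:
J(H) = -3*(12 + H + H² + 10*H^(3/2))/(2*H) (J(H) = -3*(H + ((H² + (10*√H)*H) + 12))/(H + H) = -3*(H + ((H² + 10*H^(3/2)) + 12))/(2*H) = -3*(H + (12 + H² + 10*H^(3/2)))*1/(2*H) = -3*(12 + H + H² + 10*H^(3/2))*1/(2*H) = -3*(12 + H + H² + 10*H^(3/2))/(2*H))
1/(V(-346, J(-8)) + 284227) + 129138 = 1/((-346 + (3/2)*(-12 - 1*(-8)*(1 - 8 + 10*√(-8)))/(-8)) + 284227) + 129138 = 1/((-346 + (3/2)*(-⅛)*(-12 - 1*(-8)*(1 - 8 + 10*(2*I*√2)))) + 284227) + 129138 = 1/((-346 + (3/2)*(-⅛)*(-12 - 1*(-8)*(1 - 8 + 20*I*√2))) + 284227) + 129138 = 1/((-346 + (3/2)*(-⅛)*(-12 - 1*(-8)*(-7 + 20*I*√2))) + 284227) + 129138 = 1/((-346 + (3/2)*(-⅛)*(-12 + (-56 + 160*I*√2))) + 284227) + 129138 = 1/((-346 + (3/2)*(-⅛)*(-68 + 160*I*√2)) + 284227) + 129138 = 1/((-346 + (51/4 - 30*I*√2)) + 284227) + 129138 = 1/((-1333/4 - 30*I*√2) + 284227) + 129138 = 1/(1135575/4 - 30*I*√2) + 129138 = 129138 + 1/(1135575/4 - 30*I*√2)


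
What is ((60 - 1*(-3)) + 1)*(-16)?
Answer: -1024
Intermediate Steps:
((60 - 1*(-3)) + 1)*(-16) = ((60 + 3) + 1)*(-16) = (63 + 1)*(-16) = 64*(-16) = -1024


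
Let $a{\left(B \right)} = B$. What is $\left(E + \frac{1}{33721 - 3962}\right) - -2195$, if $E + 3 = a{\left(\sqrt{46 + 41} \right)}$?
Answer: $\frac{65231729}{29759} + \sqrt{87} \approx 2201.3$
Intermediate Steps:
$E = -3 + \sqrt{87}$ ($E = -3 + \sqrt{46 + 41} = -3 + \sqrt{87} \approx 6.3274$)
$\left(E + \frac{1}{33721 - 3962}\right) - -2195 = \left(\left(-3 + \sqrt{87}\right) + \frac{1}{33721 - 3962}\right) - -2195 = \left(\left(-3 + \sqrt{87}\right) + \frac{1}{29759}\right) + \left(2254 - 59\right) = \left(\left(-3 + \sqrt{87}\right) + \frac{1}{29759}\right) + 2195 = \left(- \frac{89276}{29759} + \sqrt{87}\right) + 2195 = \frac{65231729}{29759} + \sqrt{87}$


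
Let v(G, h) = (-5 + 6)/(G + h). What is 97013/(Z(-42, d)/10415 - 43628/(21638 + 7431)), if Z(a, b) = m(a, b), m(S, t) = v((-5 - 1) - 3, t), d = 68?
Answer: -1732891265143045/26808722511 ≈ -64639.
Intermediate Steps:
v(G, h) = 1/(G + h)
m(S, t) = 1/(-9 + t) (m(S, t) = 1/(((-5 - 1) - 3) + t) = 1/((-6 - 3) + t) = 1/(-9 + t))
Z(a, b) = 1/(-9 + b)
97013/(Z(-42, d)/10415 - 43628/(21638 + 7431)) = 97013/(1/((-9 + 68)*10415) - 43628/(21638 + 7431)) = 97013/((1/10415)/59 - 43628/29069) = 97013/((1/59)*(1/10415) - 43628*1/29069) = 97013/(1/614485 - 43628/29069) = 97013/(-26808722511/17862464465) = 97013*(-17862464465/26808722511) = -1732891265143045/26808722511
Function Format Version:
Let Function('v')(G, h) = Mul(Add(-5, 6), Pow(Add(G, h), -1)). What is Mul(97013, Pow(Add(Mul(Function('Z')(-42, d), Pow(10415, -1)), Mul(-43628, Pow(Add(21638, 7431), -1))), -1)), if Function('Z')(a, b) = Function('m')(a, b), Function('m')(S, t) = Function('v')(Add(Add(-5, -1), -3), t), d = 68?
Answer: Rational(-1732891265143045, 26808722511) ≈ -64639.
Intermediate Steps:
Function('v')(G, h) = Pow(Add(G, h), -1) (Function('v')(G, h) = Mul(1, Pow(Add(G, h), -1)) = Pow(Add(G, h), -1))
Function('m')(S, t) = Pow(Add(-9, t), -1) (Function('m')(S, t) = Pow(Add(Add(Add(-5, -1), -3), t), -1) = Pow(Add(Add(-6, -3), t), -1) = Pow(Add(-9, t), -1))
Function('Z')(a, b) = Pow(Add(-9, b), -1)
Mul(97013, Pow(Add(Mul(Function('Z')(-42, d), Pow(10415, -1)), Mul(-43628, Pow(Add(21638, 7431), -1))), -1)) = Mul(97013, Pow(Add(Mul(Pow(Add(-9, 68), -1), Pow(10415, -1)), Mul(-43628, Pow(Add(21638, 7431), -1))), -1)) = Mul(97013, Pow(Add(Mul(Pow(59, -1), Rational(1, 10415)), Mul(-43628, Pow(29069, -1))), -1)) = Mul(97013, Pow(Add(Mul(Rational(1, 59), Rational(1, 10415)), Mul(-43628, Rational(1, 29069))), -1)) = Mul(97013, Pow(Add(Rational(1, 614485), Rational(-43628, 29069)), -1)) = Mul(97013, Pow(Rational(-26808722511, 17862464465), -1)) = Mul(97013, Rational(-17862464465, 26808722511)) = Rational(-1732891265143045, 26808722511)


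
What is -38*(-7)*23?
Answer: 6118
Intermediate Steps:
-38*(-7)*23 = 266*23 = 6118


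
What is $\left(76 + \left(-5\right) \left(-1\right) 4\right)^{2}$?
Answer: $9216$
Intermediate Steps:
$\left(76 + \left(-5\right) \left(-1\right) 4\right)^{2} = \left(76 + 5 \cdot 4\right)^{2} = \left(76 + 20\right)^{2} = 96^{2} = 9216$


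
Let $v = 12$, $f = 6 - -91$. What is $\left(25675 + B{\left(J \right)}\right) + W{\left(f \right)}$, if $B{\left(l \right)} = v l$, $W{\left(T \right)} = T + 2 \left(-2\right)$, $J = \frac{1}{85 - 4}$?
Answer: $\frac{695740}{27} \approx 25768.0$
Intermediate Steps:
$f = 97$ ($f = 6 + 91 = 97$)
$J = \frac{1}{81} \approx 0.012346$
$W{\left(T \right)} = -4 + T$ ($W{\left(T \right)} = T - 4 = -4 + T$)
$B{\left(l \right)} = 12 l$
$\left(25675 + B{\left(J \right)}\right) + W{\left(f \right)} = \left(25675 + 12 \cdot \frac{1}{81}\right) + \left(-4 + 97\right) = \left(25675 + \frac{4}{27}\right) + 93 = \frac{693229}{27} + 93 = \frac{695740}{27}$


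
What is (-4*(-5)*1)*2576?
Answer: 51520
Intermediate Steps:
(-4*(-5)*1)*2576 = (20*1)*2576 = 20*2576 = 51520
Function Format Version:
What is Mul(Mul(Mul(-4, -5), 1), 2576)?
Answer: 51520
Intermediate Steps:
Mul(Mul(Mul(-4, -5), 1), 2576) = Mul(Mul(20, 1), 2576) = Mul(20, 2576) = 51520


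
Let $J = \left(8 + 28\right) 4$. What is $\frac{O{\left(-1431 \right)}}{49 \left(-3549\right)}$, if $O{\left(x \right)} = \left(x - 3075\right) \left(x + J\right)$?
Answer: $- \frac{148698}{4459} \approx -33.348$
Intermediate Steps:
$J = 144$ ($J = 36 \cdot 4 = 144$)
$O{\left(x \right)} = \left(-3075 + x\right) \left(144 + x\right)$ ($O{\left(x \right)} = \left(x - 3075\right) \left(x + 144\right) = \left(-3075 + x\right) \left(144 + x\right)$)
$\frac{O{\left(-1431 \right)}}{49 \left(-3549\right)} = \frac{-442800 + \left(-1431\right)^{2} - -4194261}{49 \left(-3549\right)} = \frac{-442800 + 2047761 + 4194261}{-173901} = 5799222 \left(- \frac{1}{173901}\right) = - \frac{148698}{4459}$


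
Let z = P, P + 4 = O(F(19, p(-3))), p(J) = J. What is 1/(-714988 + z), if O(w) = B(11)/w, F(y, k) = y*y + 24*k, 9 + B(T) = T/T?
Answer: -289/206632696 ≈ -1.3986e-6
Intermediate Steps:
B(T) = -8 (B(T) = -9 + T/T = -9 + 1 = -8)
F(y, k) = y² + 24*k
O(w) = -8/w
P = -1164/289 (P = -4 - 8/(19² + 24*(-3)) = -4 - 8/(361 - 72) = -4 - 8/289 = -1164/289 ≈ -4.0277)
z = -1164/289 ≈ -4.0277
1/(-714988 + z) = 1/(-714988 - 1164/289) = 1/(-206632696/289) = -289/206632696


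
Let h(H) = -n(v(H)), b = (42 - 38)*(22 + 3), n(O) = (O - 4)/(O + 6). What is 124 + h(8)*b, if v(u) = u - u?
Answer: 572/3 ≈ 190.67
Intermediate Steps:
v(u) = 0
n(O) = (-4 + O)/(6 + O)
b = 100 (b = 4*25 = 100)
h(H) = ⅔ (h(H) = -(-4 + 0)/(6 + 0) = -(-4)/6 = -1*(-⅔) = ⅔)
124 + h(8)*b = 124 + (⅔)*100 = 124 + 200/3 = 572/3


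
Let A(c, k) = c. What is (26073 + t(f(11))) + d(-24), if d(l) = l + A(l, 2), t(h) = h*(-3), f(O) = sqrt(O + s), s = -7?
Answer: 26019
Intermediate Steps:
f(O) = sqrt(-7 + O) (f(O) = sqrt(O - 7) = sqrt(-7 + O))
t(h) = -3*h
d(l) = 2*l (d(l) = l + l = 2*l)
(26073 + t(f(11))) + d(-24) = (26073 - 3*sqrt(-7 + 11)) + 2*(-24) = (26073 - 3*sqrt(4)) - 48 = (26073 - 3*2) - 48 = (26073 - 6) - 48 = 26067 - 48 = 26019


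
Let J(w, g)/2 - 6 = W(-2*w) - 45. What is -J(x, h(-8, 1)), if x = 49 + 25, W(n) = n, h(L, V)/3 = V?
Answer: 374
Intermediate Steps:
h(L, V) = 3*V
x = 74
J(w, g) = -78 - 4*w (J(w, g) = 12 + 2*(-2*w - 45) = 12 + 2*(-45 - 2*w) = 12 + (-90 - 4*w) = -78 - 4*w)
-J(x, h(-8, 1)) = -(-78 - 4*74) = -(-78 - 296) = -1*(-374) = 374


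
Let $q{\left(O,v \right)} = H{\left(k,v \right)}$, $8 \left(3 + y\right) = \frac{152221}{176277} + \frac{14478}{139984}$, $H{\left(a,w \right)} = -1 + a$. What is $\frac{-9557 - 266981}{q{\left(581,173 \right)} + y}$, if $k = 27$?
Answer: $- \frac{27295362028062336}{2282118601691} \approx -11961.0$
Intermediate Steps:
$y = - \frac{284181193381}{98703838272}$ ($y = -3 + \frac{\frac{152221}{176277} + \frac{14478}{139984}}{8} = -3 + \frac{152221 \cdot \frac{1}{176277} + 14478 \cdot \frac{1}{139984}}{8} = -3 + \frac{\frac{152221}{176277} + \frac{7239}{69992}}{8} = -3 + \frac{1}{8} \cdot \frac{11930321435}{12337979784} = -3 + \frac{11930321435}{98703838272} = - \frac{284181193381}{98703838272} \approx -2.8791$)
$q{\left(O,v \right)} = 26$ ($q{\left(O,v \right)} = -1 + 27 = 26$)
$\frac{-9557 - 266981}{q{\left(581,173 \right)} + y} = \frac{-9557 - 266981}{26 - \frac{284181193381}{98703838272}} = - \frac{276538}{\frac{2282118601691}{98703838272}} = \left(-276538\right) \frac{98703838272}{2282118601691} = - \frac{27295362028062336}{2282118601691}$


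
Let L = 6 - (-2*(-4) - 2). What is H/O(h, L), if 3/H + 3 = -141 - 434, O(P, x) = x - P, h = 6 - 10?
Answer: -3/2312 ≈ -0.0012976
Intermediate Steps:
h = -4
L = 0 (L = 6 - (8 - 2) = 6 - 1*6 = 6 - 6 = 0)
H = -3/578 (H = 3/(-3 + (-141 - 434)) = 3/(-3 - 575) = 3/(-578) = 3*(-1/578) = -3/578 ≈ -0.0051903)
H/O(h, L) = -3/(578*(0 - 1*(-4))) = -3/(578*(0 + 4)) = -3/578/4 = -3/578*¼ = -3/2312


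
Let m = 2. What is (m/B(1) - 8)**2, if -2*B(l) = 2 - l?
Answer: 144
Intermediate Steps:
B(l) = -1 + l/2 (B(l) = -(2 - l)/2 = -1 + l/2)
(m/B(1) - 8)**2 = (2/(-1 + (1/2)*1) - 8)**2 = (2/(-1 + 1/2) - 8)**2 = (2/(-1/2) - 8)**2 = (2*(-2) - 8)**2 = (-4 - 8)**2 = (-12)**2 = 144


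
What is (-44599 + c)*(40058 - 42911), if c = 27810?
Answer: 47899017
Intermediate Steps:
(-44599 + c)*(40058 - 42911) = (-44599 + 27810)*(40058 - 42911) = -16789*(-2853) = 47899017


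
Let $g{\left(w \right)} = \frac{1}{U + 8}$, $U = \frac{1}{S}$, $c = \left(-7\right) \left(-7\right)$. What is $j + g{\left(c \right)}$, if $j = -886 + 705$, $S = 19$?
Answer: $- \frac{27674}{153} \approx -180.88$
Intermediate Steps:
$c = 49$
$j = -181$
$U = \frac{1}{19} \approx 0.052632$
$g{\left(w \right)} = \frac{19}{153}$ ($g{\left(w \right)} = \frac{1}{\frac{1}{19} + 8} = \frac{1}{\frac{153}{19}} = \frac{19}{153}$)
$j + g{\left(c \right)} = -181 + \frac{19}{153} = - \frac{27674}{153}$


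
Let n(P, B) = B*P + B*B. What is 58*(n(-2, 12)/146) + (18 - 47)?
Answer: 1363/73 ≈ 18.671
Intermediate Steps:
n(P, B) = B² + B*P (n(P, B) = B*P + B² = B² + B*P)
58*(n(-2, 12)/146) + (18 - 47) = 58*((12*(12 - 2))/146) + (18 - 47) = 58*((12*10)*(1/146)) - 29 = 58*(120*(1/146)) - 29 = 58*(60/73) - 29 = 3480/73 - 29 = 1363/73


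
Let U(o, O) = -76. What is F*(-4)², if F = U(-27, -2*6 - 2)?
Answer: -1216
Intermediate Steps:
F = -76
F*(-4)² = -76*(-4)² = -76*16 = -1216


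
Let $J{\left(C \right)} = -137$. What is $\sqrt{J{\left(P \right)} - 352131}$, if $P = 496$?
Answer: $2 i \sqrt{88067} \approx 593.52 i$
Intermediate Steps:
$\sqrt{J{\left(P \right)} - 352131} = \sqrt{-137 - 352131} = \sqrt{-352268} = 2 i \sqrt{88067}$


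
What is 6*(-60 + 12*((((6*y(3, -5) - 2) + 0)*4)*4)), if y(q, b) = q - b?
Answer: 52632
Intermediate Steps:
6*(-60 + 12*((((6*y(3, -5) - 2) + 0)*4)*4)) = 6*(-60 + 12*((((6*(3 - 1*(-5)) - 2) + 0)*4)*4)) = 6*(-60 + 12*((((6*(3 + 5) - 2) + 0)*4)*4)) = 6*(-60 + 12*((((6*8 - 2) + 0)*4)*4)) = 6*(-60 + 12*((((48 - 2) + 0)*4)*4)) = 6*(-60 + 12*(((46 + 0)*4)*4)) = 6*(-60 + 12*((46*4)*4)) = 6*(-60 + 12*(184*4)) = 6*(-60 + 12*736) = 6*(-60 + 8832) = 6*8772 = 52632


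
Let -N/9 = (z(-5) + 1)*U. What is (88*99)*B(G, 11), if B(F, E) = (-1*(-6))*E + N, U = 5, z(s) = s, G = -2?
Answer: 2143152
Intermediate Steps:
N = 180 (N = -9*(-5 + 1)*5 = -(-36)*5 = -9*(-20) = 180)
B(F, E) = 180 + 6*E (B(F, E) = (-1*(-6))*E + 180 = 6*E + 180 = 180 + 6*E)
(88*99)*B(G, 11) = (88*99)*(180 + 6*11) = 8712*(180 + 66) = 8712*246 = 2143152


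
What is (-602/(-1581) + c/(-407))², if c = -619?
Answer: 1497326664409/414049780089 ≈ 3.6163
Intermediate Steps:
(-602/(-1581) + c/(-407))² = (-602/(-1581) - 619/(-407))² = (-602*(-1/1581) - 619*(-1/407))² = (602/1581 + 619/407)² = (1223653/643467)² = 1497326664409/414049780089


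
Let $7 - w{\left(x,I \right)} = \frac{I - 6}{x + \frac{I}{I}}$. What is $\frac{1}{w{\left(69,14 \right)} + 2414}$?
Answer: $\frac{35}{84731} \approx 0.00041307$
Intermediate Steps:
$w{\left(x,I \right)} = 7 - \frac{-6 + I}{1 + x}$ ($w{\left(x,I \right)} = 7 - \frac{I - 6}{x + \frac{I}{I}} = 7 - \frac{-6 + I}{x + 1} = 7 - \frac{-6 + I}{1 + x}$)
$\frac{1}{w{\left(69,14 \right)} + 2414} = \frac{1}{\frac{13 - 14 + 7 \cdot 69}{1 + 69} + 2414} = \frac{1}{\frac{13 - 14 + 483}{70} + 2414} = \frac{1}{\frac{1}{70} \cdot 482 + 2414} = \frac{1}{\frac{241}{35} + 2414} = \frac{1}{\frac{84731}{35}} = \frac{35}{84731}$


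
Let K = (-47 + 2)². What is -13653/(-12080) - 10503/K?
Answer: -735029/181200 ≈ -4.0564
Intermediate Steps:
K = 2025 (K = (-45)² = 2025)
-13653/(-12080) - 10503/K = -13653/(-12080) - 10503/2025 = -13653*(-1/12080) - 10503*1/2025 = 13653/12080 - 389/75 = -735029/181200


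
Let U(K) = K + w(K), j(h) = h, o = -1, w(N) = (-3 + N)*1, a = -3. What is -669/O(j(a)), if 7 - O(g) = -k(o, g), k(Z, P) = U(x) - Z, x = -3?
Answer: 669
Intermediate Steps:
w(N) = -3 + N
U(K) = -3 + 2*K (U(K) = K + (-3 + K) = -3 + 2*K)
k(Z, P) = -9 - Z (k(Z, P) = (-3 + 2*(-3)) - Z = (-3 - 6) - Z = -9 - Z)
O(g) = -1 (O(g) = 7 - (-1)*(-9 - 1*(-1)) = 7 - (-1)*(-9 + 1) = 7 - (-1)*(-8) = 7 - 1*8 = 7 - 8 = -1)
-669/O(j(a)) = -669/(-1) = -669*(-1) = 669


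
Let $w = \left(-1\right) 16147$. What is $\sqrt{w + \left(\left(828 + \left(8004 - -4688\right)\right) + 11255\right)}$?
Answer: $2 \sqrt{2157} \approx 92.887$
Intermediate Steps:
$w = -16147$
$\sqrt{w + \left(\left(828 + \left(8004 - -4688\right)\right) + 11255\right)} = \sqrt{-16147 + \left(\left(828 + \left(8004 - -4688\right)\right) + 11255\right)} = \sqrt{-16147 + \left(\left(828 + \left(8004 + 4688\right)\right) + 11255\right)} = \sqrt{-16147 + \left(\left(828 + 12692\right) + 11255\right)} = \sqrt{-16147 + \left(13520 + 11255\right)} = \sqrt{-16147 + 24775} = \sqrt{8628} = 2 \sqrt{2157}$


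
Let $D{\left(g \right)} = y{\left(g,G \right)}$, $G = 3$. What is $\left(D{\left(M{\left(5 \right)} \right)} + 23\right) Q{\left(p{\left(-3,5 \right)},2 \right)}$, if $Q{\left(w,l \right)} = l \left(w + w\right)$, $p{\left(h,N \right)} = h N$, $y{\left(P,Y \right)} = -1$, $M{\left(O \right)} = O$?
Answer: $-1320$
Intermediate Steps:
$D{\left(g \right)} = -1$
$p{\left(h,N \right)} = N h$
$Q{\left(w,l \right)} = 2 l w$ ($Q{\left(w,l \right)} = l 2 w = 2 l w$)
$\left(D{\left(M{\left(5 \right)} \right)} + 23\right) Q{\left(p{\left(-3,5 \right)},2 \right)} = \left(-1 + 23\right) 2 \cdot 2 \cdot 5 \left(-3\right) = 22 \cdot 2 \cdot 2 \left(-15\right) = 22 \left(-60\right) = -1320$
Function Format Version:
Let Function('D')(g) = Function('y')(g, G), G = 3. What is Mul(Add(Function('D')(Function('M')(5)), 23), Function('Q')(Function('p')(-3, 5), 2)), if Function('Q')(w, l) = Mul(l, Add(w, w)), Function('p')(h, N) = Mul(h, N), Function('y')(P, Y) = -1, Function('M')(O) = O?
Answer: -1320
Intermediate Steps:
Function('D')(g) = -1
Function('p')(h, N) = Mul(N, h)
Function('Q')(w, l) = Mul(2, l, w) (Function('Q')(w, l) = Mul(l, Mul(2, w)) = Mul(2, l, w))
Mul(Add(Function('D')(Function('M')(5)), 23), Function('Q')(Function('p')(-3, 5), 2)) = Mul(Add(-1, 23), Mul(2, 2, Mul(5, -3))) = Mul(22, Mul(2, 2, -15)) = Mul(22, -60) = -1320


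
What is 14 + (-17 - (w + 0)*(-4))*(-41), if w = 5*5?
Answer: -3389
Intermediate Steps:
w = 25
14 + (-17 - (w + 0)*(-4))*(-41) = 14 + (-17 - (25 + 0)*(-4))*(-41) = 14 + (-17 - 25*(-4))*(-41) = 14 + (-17 - 1*(-100))*(-41) = 14 + (-17 + 100)*(-41) = 14 + 83*(-41) = 14 - 3403 = -3389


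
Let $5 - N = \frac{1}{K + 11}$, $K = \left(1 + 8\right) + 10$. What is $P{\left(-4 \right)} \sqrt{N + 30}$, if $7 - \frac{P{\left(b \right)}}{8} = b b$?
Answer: $- \frac{12 \sqrt{31470}}{5} \approx -425.75$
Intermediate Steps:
$K = 19$ ($K = 9 + 10 = 19$)
$P{\left(b \right)} = 56 - 8 b^{2}$ ($P{\left(b \right)} = 56 - 8 b b = 56 - 8 b^{2}$)
$N = \frac{149}{30}$ ($N = 5 - \frac{1}{19 + 11} = 5 - \frac{1}{30} = \frac{149}{30} \approx 4.9667$)
$P{\left(-4 \right)} \sqrt{N + 30} = \left(56 - 8 \left(-4\right)^{2}\right) \sqrt{\frac{149}{30} + 30} = \left(56 - 128\right) \sqrt{\frac{1049}{30}} = \left(56 - 128\right) \frac{\sqrt{31470}}{30} = - 72 \frac{\sqrt{31470}}{30} = - \frac{12 \sqrt{31470}}{5}$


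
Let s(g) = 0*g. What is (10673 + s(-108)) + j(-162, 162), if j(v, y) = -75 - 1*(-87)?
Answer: 10685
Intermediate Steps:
j(v, y) = 12 (j(v, y) = -75 + 87 = 12)
s(g) = 0
(10673 + s(-108)) + j(-162, 162) = (10673 + 0) + 12 = 10673 + 12 = 10685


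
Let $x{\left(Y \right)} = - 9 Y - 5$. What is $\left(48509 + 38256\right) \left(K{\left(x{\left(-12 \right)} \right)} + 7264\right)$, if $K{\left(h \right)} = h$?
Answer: $639197755$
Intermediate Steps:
$x{\left(Y \right)} = -5 - 9 Y$
$\left(48509 + 38256\right) \left(K{\left(x{\left(-12 \right)} \right)} + 7264\right) = \left(48509 + 38256\right) \left(\left(-5 - -108\right) + 7264\right) = 86765 \left(\left(-5 + 108\right) + 7264\right) = 86765 \left(103 + 7264\right) = 86765 \cdot 7367 = 639197755$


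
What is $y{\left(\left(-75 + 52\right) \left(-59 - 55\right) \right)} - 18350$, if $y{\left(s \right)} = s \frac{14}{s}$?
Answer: $-18336$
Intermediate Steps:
$y{\left(s \right)} = 14$
$y{\left(\left(-75 + 52\right) \left(-59 - 55\right) \right)} - 18350 = 14 - 18350 = -18336$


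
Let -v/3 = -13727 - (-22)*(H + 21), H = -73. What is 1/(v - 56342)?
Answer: -1/11729 ≈ -8.5259e-5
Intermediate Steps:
v = 44613 (v = -3*(-13727 - (-22)*(-73 + 21)) = -3*(-13727 - (-22)*(-52)) = -3*(-13727 - 1*1144) = -3*(-13727 - 1144) = -3*(-14871) = 44613)
1/(v - 56342) = 1/(44613 - 56342) = 1/(-11729) = -1/11729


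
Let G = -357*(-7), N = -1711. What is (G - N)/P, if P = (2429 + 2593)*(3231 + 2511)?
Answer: 2105/14418162 ≈ 0.00014600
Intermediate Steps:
G = 2499
P = 28836324 (P = 5022*5742 = 28836324)
(G - N)/P = (2499 - 1*(-1711))/28836324 = (2499 + 1711)*(1/28836324) = 4210*(1/28836324) = 2105/14418162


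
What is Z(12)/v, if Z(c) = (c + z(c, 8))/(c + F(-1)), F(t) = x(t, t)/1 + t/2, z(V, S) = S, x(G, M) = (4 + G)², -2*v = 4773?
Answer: -80/195693 ≈ -0.00040880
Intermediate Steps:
v = -4773/2 (v = -½*4773 = -4773/2 ≈ -2386.5)
F(t) = (4 + t)² + t/2 (F(t) = (4 + t)²/1 + t/2 = (4 + t)²*1 + t*(½) = (4 + t)² + t/2)
Z(c) = (8 + c)/(17/2 + c) (Z(c) = (c + 8)/(c + ((4 - 1)² + (½)*(-1))) = (8 + c)/(c + (3² - ½)) = (8 + c)/(c + (9 - ½)) = (8 + c)/(c + 17/2) = (8 + c)/(17/2 + c))
Z(12)/v = (2*(8 + 12)/(17 + 2*12))/(-4773/2) = (2*20/(17 + 24))*(-2/4773) = (2*20/41)*(-2/4773) = (2*(1/41)*20)*(-2/4773) = (40/41)*(-2/4773) = -80/195693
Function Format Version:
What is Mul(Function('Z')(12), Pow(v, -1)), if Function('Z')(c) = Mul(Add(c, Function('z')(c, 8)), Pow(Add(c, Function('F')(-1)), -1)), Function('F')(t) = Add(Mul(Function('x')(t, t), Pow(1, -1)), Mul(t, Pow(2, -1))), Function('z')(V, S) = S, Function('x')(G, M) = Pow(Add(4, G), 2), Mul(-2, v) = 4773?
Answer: Rational(-80, 195693) ≈ -0.00040880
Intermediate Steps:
v = Rational(-4773, 2) (v = Mul(Rational(-1, 2), 4773) = Rational(-4773, 2) ≈ -2386.5)
Function('F')(t) = Add(Pow(Add(4, t), 2), Mul(Rational(1, 2), t)) (Function('F')(t) = Add(Mul(Pow(Add(4, t), 2), Pow(1, -1)), Mul(t, Pow(2, -1))) = Add(Mul(Pow(Add(4, t), 2), 1), Mul(t, Rational(1, 2))) = Add(Pow(Add(4, t), 2), Mul(Rational(1, 2), t)))
Function('Z')(c) = Mul(Pow(Add(Rational(17, 2), c), -1), Add(8, c)) (Function('Z')(c) = Mul(Add(c, 8), Pow(Add(c, Add(Pow(Add(4, -1), 2), Mul(Rational(1, 2), -1))), -1)) = Mul(Add(8, c), Pow(Add(c, Add(Pow(3, 2), Rational(-1, 2))), -1)) = Mul(Add(8, c), Pow(Add(c, Add(9, Rational(-1, 2))), -1)) = Mul(Add(8, c), Pow(Add(c, Rational(17, 2)), -1)) = Mul(Add(8, c), Pow(Add(Rational(17, 2), c), -1)) = Mul(Pow(Add(Rational(17, 2), c), -1), Add(8, c)))
Mul(Function('Z')(12), Pow(v, -1)) = Mul(Mul(2, Pow(Add(17, Mul(2, 12)), -1), Add(8, 12)), Pow(Rational(-4773, 2), -1)) = Mul(Mul(2, Pow(Add(17, 24), -1), 20), Rational(-2, 4773)) = Mul(Mul(2, Pow(41, -1), 20), Rational(-2, 4773)) = Mul(Mul(2, Rational(1, 41), 20), Rational(-2, 4773)) = Mul(Rational(40, 41), Rational(-2, 4773)) = Rational(-80, 195693)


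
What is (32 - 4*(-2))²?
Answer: 1600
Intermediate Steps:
(32 - 4*(-2))² = (32 + 8)² = 40² = 1600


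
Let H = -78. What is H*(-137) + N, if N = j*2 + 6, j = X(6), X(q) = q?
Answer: 10704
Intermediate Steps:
j = 6
N = 18 (N = 6*2 + 6 = 12 + 6 = 18)
H*(-137) + N = -78*(-137) + 18 = 10686 + 18 = 10704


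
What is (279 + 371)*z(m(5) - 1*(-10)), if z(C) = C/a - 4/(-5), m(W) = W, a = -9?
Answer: -1690/3 ≈ -563.33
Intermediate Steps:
z(C) = 4/5 - C/9 (z(C) = C/(-9) - 4/(-5) = C*(-1/9) - 4*(-1/5) = -C/9 + 4/5 = 4/5 - C/9)
(279 + 371)*z(m(5) - 1*(-10)) = (279 + 371)*(4/5 - (5 - 1*(-10))/9) = 650*(4/5 - (5 + 10)/9) = 650*(4/5 - 1/9*15) = 650*(4/5 - 5/3) = 650*(-13/15) = -1690/3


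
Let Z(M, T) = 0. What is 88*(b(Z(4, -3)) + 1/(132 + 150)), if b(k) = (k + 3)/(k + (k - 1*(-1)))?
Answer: 37268/141 ≈ 264.31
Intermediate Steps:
b(k) = (3 + k)/(1 + 2*k) (b(k) = (3 + k)/(k + (k + 1)) = (3 + k)/(k + (1 + k)) = (3 + k)/(1 + 2*k))
88*(b(Z(4, -3)) + 1/(132 + 150)) = 88*((3 + 0)/(1 + 2*0) + 1/(132 + 150)) = 88*(3/(1 + 0) + 1/282) = 88*(3/1 + 1/282) = 88*(1*3 + 1/282) = 88*(3 + 1/282) = 88*(847/282) = 37268/141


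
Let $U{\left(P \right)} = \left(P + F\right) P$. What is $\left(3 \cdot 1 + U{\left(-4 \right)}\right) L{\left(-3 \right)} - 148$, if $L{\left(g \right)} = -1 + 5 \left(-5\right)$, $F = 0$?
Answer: $-642$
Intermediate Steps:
$U{\left(P \right)} = P^{2}$ ($U{\left(P \right)} = \left(P + 0\right) P = P P = P^{2}$)
$L{\left(g \right)} = -26$ ($L{\left(g \right)} = -1 - 25 = -26$)
$\left(3 \cdot 1 + U{\left(-4 \right)}\right) L{\left(-3 \right)} - 148 = \left(3 \cdot 1 + \left(-4\right)^{2}\right) \left(-26\right) - 148 = \left(3 + 16\right) \left(-26\right) - 148 = 19 \left(-26\right) - 148 = -494 - 148 = -642$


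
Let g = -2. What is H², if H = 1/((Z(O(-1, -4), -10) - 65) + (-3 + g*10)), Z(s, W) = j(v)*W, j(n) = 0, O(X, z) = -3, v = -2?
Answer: 1/7744 ≈ 0.00012913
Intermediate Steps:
Z(s, W) = 0 (Z(s, W) = 0*W = 0)
H = -1/88 (H = 1/((0 - 65) + (-3 - 2*10)) = 1/(-65 + (-3 - 20)) = 1/(-65 - 23) = 1/(-88) = -1/88 ≈ -0.011364)
H² = (-1/88)² = 1/7744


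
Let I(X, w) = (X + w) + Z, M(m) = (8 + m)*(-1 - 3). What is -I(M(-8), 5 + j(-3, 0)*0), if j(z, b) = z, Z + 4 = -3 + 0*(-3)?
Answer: 2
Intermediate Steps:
Z = -7 (Z = -4 + (-3 + 0*(-3)) = -4 + (-3 + 0) = -4 - 3 = -7)
M(m) = -32 - 4*m (M(m) = (8 + m)*(-4) = -32 - 4*m)
I(X, w) = -7 + X + w (I(X, w) = (X + w) - 7 = -7 + X + w)
-I(M(-8), 5 + j(-3, 0)*0) = -(-7 + (-32 - 4*(-8)) + (5 - 3*0)) = -(-7 + (-32 + 32) + (5 + 0)) = -(-7 + 0 + 5) = -1*(-2) = 2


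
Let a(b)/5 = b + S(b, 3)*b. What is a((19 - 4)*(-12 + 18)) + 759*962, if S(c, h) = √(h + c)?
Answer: 730608 + 450*√93 ≈ 7.3495e+5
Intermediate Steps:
S(c, h) = √(c + h)
a(b) = 5*b + 5*b*√(3 + b) (a(b) = 5*(b + √(b + 3)*b) = 5*(b + √(3 + b)*b) = 5*(b + b*√(3 + b)) = 5*b + 5*b*√(3 + b))
a((19 - 4)*(-12 + 18)) + 759*962 = 5*((19 - 4)*(-12 + 18))*(1 + √(3 + (19 - 4)*(-12 + 18))) + 759*962 = 5*(15*6)*(1 + √(3 + 15*6)) + 730158 = 5*90*(1 + √(3 + 90)) + 730158 = 5*90*(1 + √93) + 730158 = (450 + 450*√93) + 730158 = 730608 + 450*√93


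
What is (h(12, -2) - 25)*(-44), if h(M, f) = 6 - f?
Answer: 748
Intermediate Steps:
(h(12, -2) - 25)*(-44) = ((6 - 1*(-2)) - 25)*(-44) = ((6 + 2) - 25)*(-44) = (8 - 25)*(-44) = -17*(-44) = 748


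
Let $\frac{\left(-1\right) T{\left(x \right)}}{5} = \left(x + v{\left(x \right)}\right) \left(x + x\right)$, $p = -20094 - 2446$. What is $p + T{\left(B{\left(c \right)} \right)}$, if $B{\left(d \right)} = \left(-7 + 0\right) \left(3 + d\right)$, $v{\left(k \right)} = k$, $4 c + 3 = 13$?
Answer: $-52185$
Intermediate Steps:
$c = \frac{5}{2}$ ($c = - \frac{3}{4} + \frac{1}{4} \cdot 13 = - \frac{3}{4} + \frac{13}{4} = \frac{5}{2} \approx 2.5$)
$B{\left(d \right)} = -21 - 7 d$ ($B{\left(d \right)} = - 7 \left(3 + d\right) = -21 - 7 d$)
$p = -22540$
$T{\left(x \right)} = - 20 x^{2}$ ($T{\left(x \right)} = - 5 \left(x + x\right) \left(x + x\right) = - 5 \cdot 2 x 2 x = - 5 \cdot 4 x^{2} = - 20 x^{2}$)
$p + T{\left(B{\left(c \right)} \right)} = -22540 - 20 \left(-21 - \frac{35}{2}\right)^{2} = -22540 - 20 \left(- \frac{77}{2}\right)^{2} = -22540 - 29645 = -52185$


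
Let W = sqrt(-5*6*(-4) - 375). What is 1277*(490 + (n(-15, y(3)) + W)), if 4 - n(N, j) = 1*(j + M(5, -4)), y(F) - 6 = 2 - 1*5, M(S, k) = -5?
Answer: 633392 + 1277*I*sqrt(255) ≈ 6.3339e+5 + 20392.0*I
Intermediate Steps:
y(F) = 3 (y(F) = 6 + (2 - 1*5) = 6 + (2 - 5) = 6 - 3 = 3)
n(N, j) = 9 - j (n(N, j) = 4 - (j - 5) = 4 - (-5 + j) = 4 + (5 - j) = 9 - j)
W = I*sqrt(255) (W = sqrt(-30*(-4) - 375) = sqrt(120 - 375) = sqrt(-255) = I*sqrt(255) ≈ 15.969*I)
1277*(490 + (n(-15, y(3)) + W)) = 1277*(490 + ((9 - 1*3) + I*sqrt(255))) = 1277*(490 + ((9 - 3) + I*sqrt(255))) = 1277*(490 + (6 + I*sqrt(255))) = 1277*(496 + I*sqrt(255)) = 633392 + 1277*I*sqrt(255)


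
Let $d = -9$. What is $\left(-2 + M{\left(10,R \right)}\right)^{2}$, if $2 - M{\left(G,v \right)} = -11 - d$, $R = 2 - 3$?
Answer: $4$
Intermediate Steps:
$R = -1$
$M{\left(G,v \right)} = 4$ ($M{\left(G,v \right)} = 2 - \left(-11 - -9\right) = 2 - \left(-11 + 9\right) = 2 - -2 = 2 + 2 = 4$)
$\left(-2 + M{\left(10,R \right)}\right)^{2} = \left(-2 + 4\right)^{2} = 2^{2} = 4$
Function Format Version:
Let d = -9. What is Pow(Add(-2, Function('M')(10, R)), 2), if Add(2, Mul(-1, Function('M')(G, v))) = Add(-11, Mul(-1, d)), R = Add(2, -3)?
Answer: 4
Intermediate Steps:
R = -1
Function('M')(G, v) = 4 (Function('M')(G, v) = Add(2, Mul(-1, Add(-11, Mul(-1, -9)))) = Add(2, Mul(-1, Add(-11, 9))) = Add(2, Mul(-1, -2)) = Add(2, 2) = 4)
Pow(Add(-2, Function('M')(10, R)), 2) = Pow(Add(-2, 4), 2) = Pow(2, 2) = 4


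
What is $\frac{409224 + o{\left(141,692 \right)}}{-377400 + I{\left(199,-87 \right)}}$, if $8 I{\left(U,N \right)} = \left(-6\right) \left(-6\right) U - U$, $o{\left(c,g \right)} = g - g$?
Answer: $- \frac{3273792}{3012235} \approx -1.0868$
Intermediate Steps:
$o{\left(c,g \right)} = 0$
$I{\left(U,N \right)} = \frac{35 U}{8}$ ($I{\left(U,N \right)} = \frac{\left(-6\right) \left(-6\right) U - U}{8} = \frac{36 U - U}{8} = \frac{35 U}{8}$)
$\frac{409224 + o{\left(141,692 \right)}}{-377400 + I{\left(199,-87 \right)}} = \frac{409224 + 0}{-377400 + \frac{35}{8} \cdot 199} = \frac{409224}{-377400 + \frac{6965}{8}} = \frac{409224}{- \frac{3012235}{8}} = 409224 \left(- \frac{8}{3012235}\right) = - \frac{3273792}{3012235}$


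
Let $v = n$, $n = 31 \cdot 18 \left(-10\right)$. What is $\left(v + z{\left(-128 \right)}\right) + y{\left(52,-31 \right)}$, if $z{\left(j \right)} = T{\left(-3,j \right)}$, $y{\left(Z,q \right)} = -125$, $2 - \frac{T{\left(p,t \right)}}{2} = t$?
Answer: $-5445$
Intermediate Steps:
$T{\left(p,t \right)} = 4 - 2 t$
$z{\left(j \right)} = 4 - 2 j$
$n = -5580$ ($n = 558 \left(-10\right) = -5580$)
$v = -5580$
$\left(v + z{\left(-128 \right)}\right) + y{\left(52,-31 \right)} = \left(-5580 + \left(4 - -256\right)\right) - 125 = \left(-5580 + \left(4 + 256\right)\right) - 125 = \left(-5580 + 260\right) - 125 = -5320 - 125 = -5445$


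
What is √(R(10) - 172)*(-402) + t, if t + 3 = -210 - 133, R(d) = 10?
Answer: -346 - 3618*I*√2 ≈ -346.0 - 5116.6*I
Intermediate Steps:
t = -346 (t = -3 + (-210 - 133) = -3 - 343 = -346)
√(R(10) - 172)*(-402) + t = √(10 - 172)*(-402) - 346 = √(-162)*(-402) - 346 = (9*I*√2)*(-402) - 346 = -3618*I*√2 - 346 = -346 - 3618*I*√2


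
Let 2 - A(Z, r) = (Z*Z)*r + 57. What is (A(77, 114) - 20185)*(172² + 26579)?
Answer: -39097647798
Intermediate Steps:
A(Z, r) = -55 - r*Z² (A(Z, r) = 2 - ((Z*Z)*r + 57) = 2 - (Z²*r + 57) = 2 - (r*Z² + 57) = 2 - (57 + r*Z²) = 2 + (-57 - r*Z²) = -55 - r*Z²)
(A(77, 114) - 20185)*(172² + 26579) = ((-55 - 1*114*77²) - 20185)*(172² + 26579) = ((-55 - 1*114*5929) - 20185)*(29584 + 26579) = ((-55 - 675906) - 20185)*56163 = (-675961 - 20185)*56163 = -696146*56163 = -39097647798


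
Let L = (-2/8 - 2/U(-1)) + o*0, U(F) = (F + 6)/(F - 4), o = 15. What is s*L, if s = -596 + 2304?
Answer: 2989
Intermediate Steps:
U(F) = (6 + F)/(-4 + F)
L = 7/4 (L = (-2/8 - 2*(-4 - 1)/(6 - 1)) + 15*0 = (-2*1/8 - 2/(5/(-5))) + 0 = (-1/4 - 2/((-1/5*5))) + 0 = (-1/4 - 2/(-1)) + 0 = (-1/4 - 2*(-1)) + 0 = (-1/4 + 2) + 0 = 7/4 + 0 = 7/4 ≈ 1.7500)
s = 1708
s*L = 1708*(7/4) = 2989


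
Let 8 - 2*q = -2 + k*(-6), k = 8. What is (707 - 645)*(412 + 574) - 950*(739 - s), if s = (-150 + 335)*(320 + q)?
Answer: 60695832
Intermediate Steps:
q = 29 (q = 4 - (-2 + 8*(-6))/2 = 4 - (-2 - 48)/2 = 4 - 1/2*(-50) = 4 + 25 = 29)
s = 64565 (s = (-150 + 335)*(320 + 29) = 185*349 = 64565)
(707 - 645)*(412 + 574) - 950*(739 - s) = (707 - 645)*(412 + 574) - 950*(739 - 1*64565) = 62*986 - 950*(739 - 64565) = 61132 - 950*(-63826) = 61132 + 60634700 = 60695832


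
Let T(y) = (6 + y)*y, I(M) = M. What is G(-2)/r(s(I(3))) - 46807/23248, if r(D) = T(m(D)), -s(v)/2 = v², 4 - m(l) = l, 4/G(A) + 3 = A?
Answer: -18032319/8950480 ≈ -2.0147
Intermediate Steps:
G(A) = 4/(-3 + A)
m(l) = 4 - l
s(v) = -2*v²
T(y) = y*(6 + y)
r(D) = (4 - D)*(10 - D) (r(D) = (4 - D)*(6 + (4 - D)) = (4 - D)*(10 - D))
G(-2)/r(s(I(3))) - 46807/23248 = (4/(-3 - 2))/(((-10 - 2*3²)*(-4 - 2*3²))) - 46807/23248 = (4/(-5))/(((-10 - 2*9)*(-4 - 2*9))) - 46807*1/23248 = (4*(-⅕))/(((-10 - 18)*(-4 - 18))) - 46807/23248 = -4/(5*((-28*(-22)))) - 46807/23248 = -⅘/616 - 46807/23248 = -⅘*1/616 - 46807/23248 = -1/770 - 46807/23248 = -18032319/8950480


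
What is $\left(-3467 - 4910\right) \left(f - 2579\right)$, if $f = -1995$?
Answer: $38316398$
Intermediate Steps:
$\left(-3467 - 4910\right) \left(f - 2579\right) = \left(-3467 - 4910\right) \left(-1995 - 2579\right) = \left(-8377\right) \left(-4574\right) = 38316398$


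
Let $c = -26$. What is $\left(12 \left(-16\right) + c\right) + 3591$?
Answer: $3373$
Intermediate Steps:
$\left(12 \left(-16\right) + c\right) + 3591 = \left(12 \left(-16\right) - 26\right) + 3591 = \left(-192 - 26\right) + 3591 = -218 + 3591 = 3373$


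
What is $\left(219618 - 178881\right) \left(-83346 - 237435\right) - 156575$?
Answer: $-13067812172$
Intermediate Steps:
$\left(219618 - 178881\right) \left(-83346 - 237435\right) - 156575 = 40737 \left(-320781\right) - 156575 = -13067655597 - 156575 = -13067812172$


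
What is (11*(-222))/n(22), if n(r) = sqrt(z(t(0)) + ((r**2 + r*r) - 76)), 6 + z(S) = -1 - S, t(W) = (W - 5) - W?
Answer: -1221*sqrt(890)/445 ≈ -81.856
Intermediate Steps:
t(W) = -5 (t(W) = (-5 + W) - W = -5)
z(S) = -7 - S (z(S) = -6 + (-1 - S) = -7 - S)
n(r) = sqrt(-78 + 2*r**2) (n(r) = sqrt((-7 - 1*(-5)) + ((r**2 + r*r) - 76)) = sqrt((-7 + 5) + ((r**2 + r**2) - 76)) = sqrt(-2 + (2*r**2 - 76)) = sqrt(-2 + (-76 + 2*r**2)) = sqrt(-78 + 2*r**2))
(11*(-222))/n(22) = (11*(-222))/(sqrt(-78 + 2*22**2)) = -2442/sqrt(-78 + 2*484) = -2442/sqrt(-78 + 968) = -2442*sqrt(890)/890 = -1221*sqrt(890)/445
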